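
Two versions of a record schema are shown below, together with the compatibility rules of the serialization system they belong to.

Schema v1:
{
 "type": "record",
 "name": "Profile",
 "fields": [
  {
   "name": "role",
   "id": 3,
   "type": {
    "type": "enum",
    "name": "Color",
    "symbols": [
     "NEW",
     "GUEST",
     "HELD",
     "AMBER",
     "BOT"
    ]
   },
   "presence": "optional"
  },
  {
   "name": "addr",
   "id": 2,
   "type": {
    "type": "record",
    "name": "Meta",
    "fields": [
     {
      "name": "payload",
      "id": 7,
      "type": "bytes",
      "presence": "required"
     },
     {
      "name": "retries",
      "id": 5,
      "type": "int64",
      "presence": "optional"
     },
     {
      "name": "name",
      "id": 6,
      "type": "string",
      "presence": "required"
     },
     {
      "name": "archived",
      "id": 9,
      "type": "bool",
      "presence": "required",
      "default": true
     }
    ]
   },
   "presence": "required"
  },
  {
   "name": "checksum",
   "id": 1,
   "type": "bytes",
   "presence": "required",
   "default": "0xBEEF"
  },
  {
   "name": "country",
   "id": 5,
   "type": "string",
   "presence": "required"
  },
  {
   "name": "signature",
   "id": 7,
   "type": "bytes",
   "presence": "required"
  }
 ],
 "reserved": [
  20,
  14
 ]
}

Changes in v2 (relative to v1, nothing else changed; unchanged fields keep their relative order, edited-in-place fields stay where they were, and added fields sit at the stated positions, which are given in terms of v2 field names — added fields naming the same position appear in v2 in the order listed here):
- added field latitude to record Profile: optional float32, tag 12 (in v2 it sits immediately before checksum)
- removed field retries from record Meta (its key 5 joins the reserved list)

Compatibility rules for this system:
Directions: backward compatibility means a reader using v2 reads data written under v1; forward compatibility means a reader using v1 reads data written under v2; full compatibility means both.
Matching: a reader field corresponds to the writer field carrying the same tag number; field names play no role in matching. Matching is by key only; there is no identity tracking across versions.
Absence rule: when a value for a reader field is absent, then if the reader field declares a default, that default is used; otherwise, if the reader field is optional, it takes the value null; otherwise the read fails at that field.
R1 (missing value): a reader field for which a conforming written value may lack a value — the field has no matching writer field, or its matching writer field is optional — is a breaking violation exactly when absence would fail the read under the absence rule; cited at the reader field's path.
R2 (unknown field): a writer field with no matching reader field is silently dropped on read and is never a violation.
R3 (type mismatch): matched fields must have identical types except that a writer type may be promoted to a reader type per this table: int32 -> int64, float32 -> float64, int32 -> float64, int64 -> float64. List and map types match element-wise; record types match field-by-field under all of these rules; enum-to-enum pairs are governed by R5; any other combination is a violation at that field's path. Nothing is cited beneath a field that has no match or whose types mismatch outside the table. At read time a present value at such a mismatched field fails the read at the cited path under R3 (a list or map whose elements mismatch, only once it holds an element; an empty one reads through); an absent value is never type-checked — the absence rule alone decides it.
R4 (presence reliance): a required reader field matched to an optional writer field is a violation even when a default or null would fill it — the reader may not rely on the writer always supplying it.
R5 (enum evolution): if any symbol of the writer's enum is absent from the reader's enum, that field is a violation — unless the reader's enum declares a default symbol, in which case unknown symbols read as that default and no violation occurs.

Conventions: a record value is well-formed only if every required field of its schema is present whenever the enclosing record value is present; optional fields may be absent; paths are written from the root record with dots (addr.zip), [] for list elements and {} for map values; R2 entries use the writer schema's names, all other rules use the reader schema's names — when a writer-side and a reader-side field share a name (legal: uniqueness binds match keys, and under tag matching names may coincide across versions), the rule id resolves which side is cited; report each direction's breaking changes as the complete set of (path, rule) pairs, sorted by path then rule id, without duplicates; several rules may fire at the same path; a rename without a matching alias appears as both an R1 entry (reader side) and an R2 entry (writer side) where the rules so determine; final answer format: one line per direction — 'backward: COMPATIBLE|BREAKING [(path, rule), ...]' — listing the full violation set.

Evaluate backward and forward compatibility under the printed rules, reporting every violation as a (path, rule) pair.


backward: COMPATIBLE []; forward: COMPATIBLE []

the writer's type comes first in each Profile pair
backward analysis of Profile with v2 as reader and v1 as writer:
  writer optional, Color -> Color: reader role maps from writer role
  writer required, Meta -> Meta: reader addr maps from writer addr
  latitude: no writer-side match
  writer required, bytes -> bytes: reader checksum maps from writer checksum
  writer required, string -> string: reader country maps from writer country
  writer required, bytes -> bytes: reader signature maps from writer signature
  writer required, bytes -> bytes: reader addr.payload maps from writer addr.payload
  writer required, string -> string: reader addr.name maps from writer addr.name
  writer required, bool -> bool: reader addr.archived maps from writer addr.archived
  addr.retries (writer side), unknown to reader
  => backward verdict for Profile: COMPATIBLE, no violations
forward analysis of Profile with v1 as reader and v2 as writer:
  writer optional, Color -> Color: reader role maps from writer role
  writer required, Meta -> Meta: reader addr maps from writer addr
  writer required, bytes -> bytes: reader checksum maps from writer checksum
  writer required, string -> string: reader country maps from writer country
  writer required, bytes -> bytes: reader signature maps from writer signature
  latitude (writer side), unknown to reader
  writer required, bytes -> bytes: reader addr.payload maps from writer addr.payload
  addr.retries: no writer-side match
  writer required, string -> string: reader addr.name maps from writer addr.name
  writer required, bool -> bool: reader addr.archived maps from writer addr.archived
  => forward verdict for Profile: COMPATIBLE, no violations


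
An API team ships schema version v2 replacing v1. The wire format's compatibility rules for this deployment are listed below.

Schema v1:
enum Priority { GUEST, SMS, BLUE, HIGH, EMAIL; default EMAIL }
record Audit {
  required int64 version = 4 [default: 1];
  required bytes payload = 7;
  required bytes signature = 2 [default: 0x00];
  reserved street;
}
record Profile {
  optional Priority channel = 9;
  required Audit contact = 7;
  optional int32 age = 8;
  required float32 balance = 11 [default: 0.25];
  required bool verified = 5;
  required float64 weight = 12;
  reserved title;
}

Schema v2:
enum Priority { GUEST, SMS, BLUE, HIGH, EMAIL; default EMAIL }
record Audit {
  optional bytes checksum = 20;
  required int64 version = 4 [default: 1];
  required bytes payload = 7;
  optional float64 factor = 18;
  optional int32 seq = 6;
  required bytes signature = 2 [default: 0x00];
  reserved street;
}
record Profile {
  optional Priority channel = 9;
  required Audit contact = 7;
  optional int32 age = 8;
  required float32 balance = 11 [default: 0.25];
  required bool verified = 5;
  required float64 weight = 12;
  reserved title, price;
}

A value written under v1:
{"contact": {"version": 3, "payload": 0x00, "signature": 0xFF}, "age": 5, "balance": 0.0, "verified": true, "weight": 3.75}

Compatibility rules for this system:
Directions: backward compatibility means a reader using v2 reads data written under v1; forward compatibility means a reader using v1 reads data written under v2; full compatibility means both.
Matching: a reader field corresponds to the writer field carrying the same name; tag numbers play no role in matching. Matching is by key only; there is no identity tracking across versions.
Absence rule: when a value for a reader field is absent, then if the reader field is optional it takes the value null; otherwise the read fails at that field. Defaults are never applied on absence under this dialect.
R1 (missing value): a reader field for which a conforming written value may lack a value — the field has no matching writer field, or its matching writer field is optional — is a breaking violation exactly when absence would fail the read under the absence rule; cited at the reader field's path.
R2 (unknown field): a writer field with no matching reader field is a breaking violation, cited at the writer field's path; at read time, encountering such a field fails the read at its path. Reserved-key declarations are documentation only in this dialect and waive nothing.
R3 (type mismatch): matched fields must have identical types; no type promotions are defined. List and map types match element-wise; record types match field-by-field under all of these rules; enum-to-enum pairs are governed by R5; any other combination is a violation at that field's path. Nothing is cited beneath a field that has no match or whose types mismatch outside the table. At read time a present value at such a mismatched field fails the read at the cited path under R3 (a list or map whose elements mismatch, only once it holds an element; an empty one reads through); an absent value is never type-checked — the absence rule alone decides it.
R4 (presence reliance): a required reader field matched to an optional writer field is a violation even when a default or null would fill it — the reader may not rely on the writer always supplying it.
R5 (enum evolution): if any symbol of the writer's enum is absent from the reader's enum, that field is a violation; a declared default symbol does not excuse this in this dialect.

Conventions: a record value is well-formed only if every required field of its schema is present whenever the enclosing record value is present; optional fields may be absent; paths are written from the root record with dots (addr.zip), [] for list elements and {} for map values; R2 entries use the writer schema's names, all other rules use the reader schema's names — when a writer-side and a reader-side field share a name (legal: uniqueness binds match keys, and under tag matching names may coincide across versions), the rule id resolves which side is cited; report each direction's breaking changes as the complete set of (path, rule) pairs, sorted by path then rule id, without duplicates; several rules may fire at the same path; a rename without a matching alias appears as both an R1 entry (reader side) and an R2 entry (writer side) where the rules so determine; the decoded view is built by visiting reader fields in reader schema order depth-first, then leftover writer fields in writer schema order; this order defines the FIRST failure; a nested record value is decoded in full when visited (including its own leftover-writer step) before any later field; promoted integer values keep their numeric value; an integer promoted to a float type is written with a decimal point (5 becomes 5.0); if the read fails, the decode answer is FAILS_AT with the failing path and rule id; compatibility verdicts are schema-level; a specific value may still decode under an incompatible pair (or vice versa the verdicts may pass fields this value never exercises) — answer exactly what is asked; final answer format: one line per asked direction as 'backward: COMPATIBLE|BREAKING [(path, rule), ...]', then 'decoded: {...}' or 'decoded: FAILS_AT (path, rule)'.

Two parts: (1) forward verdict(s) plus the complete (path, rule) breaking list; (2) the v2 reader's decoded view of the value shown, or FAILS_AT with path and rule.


forward: BREAKING [(contact.checksum, R2), (contact.factor, R2), (contact.seq, R2)]; decoded: {"channel": null, "contact": {"checksum": null, "version": 3, "payload": 0x00, "factor": null, "seq": null, "signature": 0xFF}, "age": 5, "balance": 0.0, "verified": true, "weight": 3.75}

each type pair in Profile: writer, then reader
forward pass over Profile, reader schema v1, writer schema v2:
  writer optional, Priority -> Priority: reader channel maps from writer channel
  writer required, Audit -> Audit: reader contact maps from writer contact
  writer optional, int32 -> int32: reader age maps from writer age
  writer required, float32 -> float32: reader balance maps from writer balance
  writer required, bool -> bool: reader verified maps from writer verified
  writer required, float64 -> float64: reader weight maps from writer weight
  writer required, int64 -> int64: reader contact.version maps from writer contact.version
  writer required, bytes -> bytes: reader contact.payload maps from writer contact.payload
  writer required, bytes -> bytes: reader contact.signature maps from writer contact.signature
  leftover writer field: contact.checksum
  leftover writer field: contact.factor
  leftover writer field: contact.seq
  breaking: (contact.checksum, R2)
  breaking: (contact.factor, R2)
  breaking: (contact.seq, R2)
  forward on Profile therefore BREAKING (3)
decoding the Profile value with the v2 reader:
  channel := null (absent, optional -> null)
  contact.checksum := null (absent, optional -> null)
  contact.version := 3
  contact.payload := 0x00
  contact.factor := null (absent, optional -> null)
  contact.seq := null (absent, optional -> null)
  contact.signature := 0xFF
  age := 5
  balance := 0.0
  verified := true
  weight := 3.75
  => decoded: {"channel": null, "contact": {"checksum": null, "version": 3, "payload": 0x00, "factor": null, "seq": null, "signature": 0xFF}, "age": 5, "balance": 0.0, "verified": true, "weight": 3.75}


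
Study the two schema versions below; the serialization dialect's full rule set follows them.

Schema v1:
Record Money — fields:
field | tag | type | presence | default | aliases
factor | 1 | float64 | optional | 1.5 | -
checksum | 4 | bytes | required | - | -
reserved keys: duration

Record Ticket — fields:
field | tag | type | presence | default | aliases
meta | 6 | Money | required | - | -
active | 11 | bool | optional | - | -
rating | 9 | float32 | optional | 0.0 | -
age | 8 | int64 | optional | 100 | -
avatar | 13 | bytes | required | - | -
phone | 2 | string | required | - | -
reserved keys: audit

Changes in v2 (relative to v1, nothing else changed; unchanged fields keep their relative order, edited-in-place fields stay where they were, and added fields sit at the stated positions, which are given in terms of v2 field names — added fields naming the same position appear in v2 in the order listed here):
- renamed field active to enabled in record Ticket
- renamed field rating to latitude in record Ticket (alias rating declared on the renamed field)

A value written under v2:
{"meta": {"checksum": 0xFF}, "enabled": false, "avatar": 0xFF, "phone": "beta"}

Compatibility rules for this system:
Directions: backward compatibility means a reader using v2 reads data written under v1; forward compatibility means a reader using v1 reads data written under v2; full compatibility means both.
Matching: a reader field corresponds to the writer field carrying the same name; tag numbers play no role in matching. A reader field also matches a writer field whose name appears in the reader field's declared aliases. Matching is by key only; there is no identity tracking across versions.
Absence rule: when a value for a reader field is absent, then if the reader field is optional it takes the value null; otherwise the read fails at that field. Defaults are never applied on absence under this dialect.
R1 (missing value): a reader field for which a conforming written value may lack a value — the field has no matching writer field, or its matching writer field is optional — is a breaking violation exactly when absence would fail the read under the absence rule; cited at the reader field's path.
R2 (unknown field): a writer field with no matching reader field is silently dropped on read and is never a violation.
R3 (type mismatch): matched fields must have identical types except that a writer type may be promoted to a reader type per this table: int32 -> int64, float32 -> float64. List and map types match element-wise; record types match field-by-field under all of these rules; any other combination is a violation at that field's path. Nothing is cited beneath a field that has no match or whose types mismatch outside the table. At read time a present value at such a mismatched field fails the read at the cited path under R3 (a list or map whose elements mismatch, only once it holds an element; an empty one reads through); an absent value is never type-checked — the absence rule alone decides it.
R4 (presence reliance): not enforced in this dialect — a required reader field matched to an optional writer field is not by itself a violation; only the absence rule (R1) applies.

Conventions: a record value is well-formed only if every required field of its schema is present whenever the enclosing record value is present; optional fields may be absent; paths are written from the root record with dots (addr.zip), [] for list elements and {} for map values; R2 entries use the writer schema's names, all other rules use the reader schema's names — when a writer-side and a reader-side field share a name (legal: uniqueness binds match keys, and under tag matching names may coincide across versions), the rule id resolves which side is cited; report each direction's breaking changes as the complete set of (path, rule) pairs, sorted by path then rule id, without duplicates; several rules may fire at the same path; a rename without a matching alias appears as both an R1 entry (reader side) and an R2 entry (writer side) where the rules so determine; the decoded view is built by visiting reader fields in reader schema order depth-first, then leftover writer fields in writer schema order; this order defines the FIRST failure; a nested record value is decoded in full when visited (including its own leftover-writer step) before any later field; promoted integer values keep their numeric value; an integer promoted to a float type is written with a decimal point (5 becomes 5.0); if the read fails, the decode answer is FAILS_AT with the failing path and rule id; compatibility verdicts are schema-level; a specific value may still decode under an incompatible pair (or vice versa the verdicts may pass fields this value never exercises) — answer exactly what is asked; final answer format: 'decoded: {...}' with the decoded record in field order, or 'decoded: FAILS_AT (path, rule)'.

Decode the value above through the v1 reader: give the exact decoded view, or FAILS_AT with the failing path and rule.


decoded: {"meta": {"factor": null, "checksum": 0xFF}, "active": null, "rating": null, "age": null, "avatar": 0xFF, "phone": "beta"}

in Ticket below, arrows point writer -> reader
decoding the Ticket value with the v1 reader:
  meta.factor := null (not supplied -> null)
  meta.checksum := 0xFF
  active := null (not supplied -> null)
  rating := null (not supplied -> null)
  age := null (not supplied -> null)
  avatar := 0xFF
  phone := "beta"
  writer enabled: unmatched, discarded
  => decoded: {"meta": {"factor": null, "checksum": 0xFF}, "active": null, "rating": null, "age": null, "avatar": 0xFF, "phone": "beta"}
ruling out the remaining Ticket differences:
  renamed field rating to latitude in record Ticket (alias rating declared on the renamed field) -> triggers nothing under the printed rules; the Ticket answer is the same either way


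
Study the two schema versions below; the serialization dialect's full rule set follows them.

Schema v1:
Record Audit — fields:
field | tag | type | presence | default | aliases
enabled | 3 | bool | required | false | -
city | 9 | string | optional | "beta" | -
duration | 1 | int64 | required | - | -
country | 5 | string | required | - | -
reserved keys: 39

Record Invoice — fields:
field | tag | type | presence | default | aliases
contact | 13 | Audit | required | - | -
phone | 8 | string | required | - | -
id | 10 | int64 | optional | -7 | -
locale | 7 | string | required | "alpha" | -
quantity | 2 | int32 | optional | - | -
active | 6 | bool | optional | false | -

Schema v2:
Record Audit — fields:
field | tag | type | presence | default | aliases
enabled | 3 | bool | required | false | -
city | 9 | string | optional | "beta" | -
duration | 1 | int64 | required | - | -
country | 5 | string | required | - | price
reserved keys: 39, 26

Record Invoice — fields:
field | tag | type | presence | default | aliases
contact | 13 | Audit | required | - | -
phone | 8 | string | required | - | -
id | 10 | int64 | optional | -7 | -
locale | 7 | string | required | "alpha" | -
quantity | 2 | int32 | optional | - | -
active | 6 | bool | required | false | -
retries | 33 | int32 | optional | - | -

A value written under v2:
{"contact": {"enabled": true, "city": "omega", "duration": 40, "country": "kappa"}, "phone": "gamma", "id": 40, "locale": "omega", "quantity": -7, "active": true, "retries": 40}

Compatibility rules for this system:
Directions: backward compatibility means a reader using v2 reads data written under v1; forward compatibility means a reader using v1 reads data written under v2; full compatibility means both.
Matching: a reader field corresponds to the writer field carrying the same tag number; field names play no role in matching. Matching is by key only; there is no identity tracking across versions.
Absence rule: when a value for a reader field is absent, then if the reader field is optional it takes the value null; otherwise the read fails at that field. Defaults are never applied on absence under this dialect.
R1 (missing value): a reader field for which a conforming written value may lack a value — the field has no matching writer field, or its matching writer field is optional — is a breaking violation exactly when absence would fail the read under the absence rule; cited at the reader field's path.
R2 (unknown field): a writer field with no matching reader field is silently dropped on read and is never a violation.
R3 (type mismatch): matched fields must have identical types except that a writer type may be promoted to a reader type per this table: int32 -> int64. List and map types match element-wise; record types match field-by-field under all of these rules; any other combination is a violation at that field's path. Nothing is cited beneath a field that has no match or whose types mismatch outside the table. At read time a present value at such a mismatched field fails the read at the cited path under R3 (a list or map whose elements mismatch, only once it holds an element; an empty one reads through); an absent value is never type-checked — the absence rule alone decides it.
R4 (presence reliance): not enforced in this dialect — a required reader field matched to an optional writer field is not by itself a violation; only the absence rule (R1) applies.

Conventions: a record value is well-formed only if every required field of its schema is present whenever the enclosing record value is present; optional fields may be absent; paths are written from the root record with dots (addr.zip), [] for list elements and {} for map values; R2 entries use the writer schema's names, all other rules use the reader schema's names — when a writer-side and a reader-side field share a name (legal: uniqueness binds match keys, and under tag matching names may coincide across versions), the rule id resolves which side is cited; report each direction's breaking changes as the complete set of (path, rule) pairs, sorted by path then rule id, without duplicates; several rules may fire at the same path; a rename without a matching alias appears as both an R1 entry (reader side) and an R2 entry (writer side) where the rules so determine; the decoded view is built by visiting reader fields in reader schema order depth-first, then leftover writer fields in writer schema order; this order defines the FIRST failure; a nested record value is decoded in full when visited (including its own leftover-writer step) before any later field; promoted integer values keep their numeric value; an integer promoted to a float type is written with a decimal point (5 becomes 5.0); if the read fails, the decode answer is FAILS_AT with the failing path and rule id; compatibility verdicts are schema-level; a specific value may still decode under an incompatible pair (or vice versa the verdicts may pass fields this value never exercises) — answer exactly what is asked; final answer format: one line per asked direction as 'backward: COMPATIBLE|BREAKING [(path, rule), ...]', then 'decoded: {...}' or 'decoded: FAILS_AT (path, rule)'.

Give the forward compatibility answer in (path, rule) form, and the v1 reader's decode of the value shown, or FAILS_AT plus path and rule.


forward: COMPATIBLE []; decoded: {"contact": {"enabled": true, "city": "omega", "duration": 40, "country": "kappa"}, "phone": "gamma", "id": 40, "locale": "omega", "quantity": -7, "active": true}

the writer's type comes first in each Invoice pair
forward analysis of Invoice with v1 as reader and v2 as writer:
  writer required, Audit -> Audit: reader contact maps from writer contact
  writer required, string -> string: reader phone maps from writer phone
  writer optional, int64 -> int64: reader id maps from writer id
  writer required, string -> string: reader locale maps from writer locale
  writer optional, int32 -> int32: reader quantity maps from writer quantity
  writer required, bool -> bool: reader active maps from writer active
  writer field retries has no reader counterpart
  writer required, bool -> bool: reader contact.enabled maps from writer contact.enabled
  writer optional, string -> string: reader contact.city maps from writer contact.city
  writer required, int64 -> int64: reader contact.duration maps from writer contact.duration
  writer required, string -> string: reader contact.country maps from writer contact.country
  => no violations; forward on Invoice: COMPATIBLE
decode walk for Invoice under reader schema v1:
  contact.enabled := true
  contact.city := "omega"
  contact.duration := 40
  contact.country := "kappa"
  phone := "gamma"
  id := 40
  locale := "omega"
  quantity := -7
  active := true
  writer retries: no reader field; dropped
  => decoded: {"contact": {"enabled": true, "city": "omega", "duration": 40, "country": "kappa"}, "phone": "gamma", "id": 40, "locale": "omega", "quantity": -7, "active": true}
remaining Invoice differences; none change what is asked:
  field active in record Invoice: optional changed to required -> affects backward compatibility only, which is not asked
  added field retries to record Invoice: optional int32, tag 33 (in v2 it sits last) -> inert for the asked Invoice verdict: nothing fires


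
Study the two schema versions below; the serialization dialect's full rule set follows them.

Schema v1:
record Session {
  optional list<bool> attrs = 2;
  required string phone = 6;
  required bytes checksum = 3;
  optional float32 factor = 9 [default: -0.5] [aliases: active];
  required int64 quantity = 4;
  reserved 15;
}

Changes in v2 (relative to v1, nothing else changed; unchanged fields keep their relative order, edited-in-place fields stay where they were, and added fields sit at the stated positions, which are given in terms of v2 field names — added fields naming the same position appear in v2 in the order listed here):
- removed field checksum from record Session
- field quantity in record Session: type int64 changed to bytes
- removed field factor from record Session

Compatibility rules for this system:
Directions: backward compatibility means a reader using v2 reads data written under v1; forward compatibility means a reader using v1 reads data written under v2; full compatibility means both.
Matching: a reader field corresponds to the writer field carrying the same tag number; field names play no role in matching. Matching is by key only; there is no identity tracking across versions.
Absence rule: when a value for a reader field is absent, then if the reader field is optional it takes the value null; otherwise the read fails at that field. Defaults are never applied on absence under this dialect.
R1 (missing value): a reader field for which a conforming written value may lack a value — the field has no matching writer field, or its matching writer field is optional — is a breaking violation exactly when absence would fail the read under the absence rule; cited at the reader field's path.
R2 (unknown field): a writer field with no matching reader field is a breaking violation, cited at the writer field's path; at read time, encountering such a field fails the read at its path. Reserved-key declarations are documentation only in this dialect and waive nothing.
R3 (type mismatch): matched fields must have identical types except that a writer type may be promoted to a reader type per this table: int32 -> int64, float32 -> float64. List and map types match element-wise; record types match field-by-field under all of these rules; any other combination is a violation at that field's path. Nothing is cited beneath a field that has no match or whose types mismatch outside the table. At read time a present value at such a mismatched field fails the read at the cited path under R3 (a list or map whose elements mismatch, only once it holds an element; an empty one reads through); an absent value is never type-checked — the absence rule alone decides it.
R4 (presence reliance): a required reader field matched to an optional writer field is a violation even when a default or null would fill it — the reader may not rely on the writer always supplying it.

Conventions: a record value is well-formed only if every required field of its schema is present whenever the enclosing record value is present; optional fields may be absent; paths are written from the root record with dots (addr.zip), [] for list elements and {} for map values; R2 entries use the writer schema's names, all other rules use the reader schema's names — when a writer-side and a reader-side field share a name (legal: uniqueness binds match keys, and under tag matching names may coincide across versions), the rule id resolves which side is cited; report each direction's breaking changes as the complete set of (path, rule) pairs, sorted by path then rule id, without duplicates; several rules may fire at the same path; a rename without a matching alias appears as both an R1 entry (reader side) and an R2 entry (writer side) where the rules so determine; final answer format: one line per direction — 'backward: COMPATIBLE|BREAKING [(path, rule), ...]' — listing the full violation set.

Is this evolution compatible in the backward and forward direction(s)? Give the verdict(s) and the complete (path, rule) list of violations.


in Session below, arrows point writer -> reader
backward for Session (reader v2, writer v1):
  attrs: list<bool> -> list<bool>, writer optional; from attrs
  phone: string -> string, writer required; from phone
  quantity: int64 -> bytes, writer required; from quantity
  leftover writer field: checksum
  leftover writer field: factor
  rule R2 violated at checksum
  rule R2 violated at factor
  rule R3 violated at quantity
  => 3 violation(s): backward is BREAKING for Session
forward for Session (reader v1, writer v2):
  attrs: list<bool> -> list<bool>, writer optional; from attrs
  phone: string -> string, writer required; from phone
  checksum: no writer match
  factor: no writer match
  quantity: bytes -> int64, writer required; from quantity
  rule R1 violated at checksum
  rule R3 violated at quantity
  => 2 violation(s): forward is BREAKING for Session

backward: BREAKING [(checksum, R2), (factor, R2), (quantity, R3)]; forward: BREAKING [(checksum, R1), (quantity, R3)]


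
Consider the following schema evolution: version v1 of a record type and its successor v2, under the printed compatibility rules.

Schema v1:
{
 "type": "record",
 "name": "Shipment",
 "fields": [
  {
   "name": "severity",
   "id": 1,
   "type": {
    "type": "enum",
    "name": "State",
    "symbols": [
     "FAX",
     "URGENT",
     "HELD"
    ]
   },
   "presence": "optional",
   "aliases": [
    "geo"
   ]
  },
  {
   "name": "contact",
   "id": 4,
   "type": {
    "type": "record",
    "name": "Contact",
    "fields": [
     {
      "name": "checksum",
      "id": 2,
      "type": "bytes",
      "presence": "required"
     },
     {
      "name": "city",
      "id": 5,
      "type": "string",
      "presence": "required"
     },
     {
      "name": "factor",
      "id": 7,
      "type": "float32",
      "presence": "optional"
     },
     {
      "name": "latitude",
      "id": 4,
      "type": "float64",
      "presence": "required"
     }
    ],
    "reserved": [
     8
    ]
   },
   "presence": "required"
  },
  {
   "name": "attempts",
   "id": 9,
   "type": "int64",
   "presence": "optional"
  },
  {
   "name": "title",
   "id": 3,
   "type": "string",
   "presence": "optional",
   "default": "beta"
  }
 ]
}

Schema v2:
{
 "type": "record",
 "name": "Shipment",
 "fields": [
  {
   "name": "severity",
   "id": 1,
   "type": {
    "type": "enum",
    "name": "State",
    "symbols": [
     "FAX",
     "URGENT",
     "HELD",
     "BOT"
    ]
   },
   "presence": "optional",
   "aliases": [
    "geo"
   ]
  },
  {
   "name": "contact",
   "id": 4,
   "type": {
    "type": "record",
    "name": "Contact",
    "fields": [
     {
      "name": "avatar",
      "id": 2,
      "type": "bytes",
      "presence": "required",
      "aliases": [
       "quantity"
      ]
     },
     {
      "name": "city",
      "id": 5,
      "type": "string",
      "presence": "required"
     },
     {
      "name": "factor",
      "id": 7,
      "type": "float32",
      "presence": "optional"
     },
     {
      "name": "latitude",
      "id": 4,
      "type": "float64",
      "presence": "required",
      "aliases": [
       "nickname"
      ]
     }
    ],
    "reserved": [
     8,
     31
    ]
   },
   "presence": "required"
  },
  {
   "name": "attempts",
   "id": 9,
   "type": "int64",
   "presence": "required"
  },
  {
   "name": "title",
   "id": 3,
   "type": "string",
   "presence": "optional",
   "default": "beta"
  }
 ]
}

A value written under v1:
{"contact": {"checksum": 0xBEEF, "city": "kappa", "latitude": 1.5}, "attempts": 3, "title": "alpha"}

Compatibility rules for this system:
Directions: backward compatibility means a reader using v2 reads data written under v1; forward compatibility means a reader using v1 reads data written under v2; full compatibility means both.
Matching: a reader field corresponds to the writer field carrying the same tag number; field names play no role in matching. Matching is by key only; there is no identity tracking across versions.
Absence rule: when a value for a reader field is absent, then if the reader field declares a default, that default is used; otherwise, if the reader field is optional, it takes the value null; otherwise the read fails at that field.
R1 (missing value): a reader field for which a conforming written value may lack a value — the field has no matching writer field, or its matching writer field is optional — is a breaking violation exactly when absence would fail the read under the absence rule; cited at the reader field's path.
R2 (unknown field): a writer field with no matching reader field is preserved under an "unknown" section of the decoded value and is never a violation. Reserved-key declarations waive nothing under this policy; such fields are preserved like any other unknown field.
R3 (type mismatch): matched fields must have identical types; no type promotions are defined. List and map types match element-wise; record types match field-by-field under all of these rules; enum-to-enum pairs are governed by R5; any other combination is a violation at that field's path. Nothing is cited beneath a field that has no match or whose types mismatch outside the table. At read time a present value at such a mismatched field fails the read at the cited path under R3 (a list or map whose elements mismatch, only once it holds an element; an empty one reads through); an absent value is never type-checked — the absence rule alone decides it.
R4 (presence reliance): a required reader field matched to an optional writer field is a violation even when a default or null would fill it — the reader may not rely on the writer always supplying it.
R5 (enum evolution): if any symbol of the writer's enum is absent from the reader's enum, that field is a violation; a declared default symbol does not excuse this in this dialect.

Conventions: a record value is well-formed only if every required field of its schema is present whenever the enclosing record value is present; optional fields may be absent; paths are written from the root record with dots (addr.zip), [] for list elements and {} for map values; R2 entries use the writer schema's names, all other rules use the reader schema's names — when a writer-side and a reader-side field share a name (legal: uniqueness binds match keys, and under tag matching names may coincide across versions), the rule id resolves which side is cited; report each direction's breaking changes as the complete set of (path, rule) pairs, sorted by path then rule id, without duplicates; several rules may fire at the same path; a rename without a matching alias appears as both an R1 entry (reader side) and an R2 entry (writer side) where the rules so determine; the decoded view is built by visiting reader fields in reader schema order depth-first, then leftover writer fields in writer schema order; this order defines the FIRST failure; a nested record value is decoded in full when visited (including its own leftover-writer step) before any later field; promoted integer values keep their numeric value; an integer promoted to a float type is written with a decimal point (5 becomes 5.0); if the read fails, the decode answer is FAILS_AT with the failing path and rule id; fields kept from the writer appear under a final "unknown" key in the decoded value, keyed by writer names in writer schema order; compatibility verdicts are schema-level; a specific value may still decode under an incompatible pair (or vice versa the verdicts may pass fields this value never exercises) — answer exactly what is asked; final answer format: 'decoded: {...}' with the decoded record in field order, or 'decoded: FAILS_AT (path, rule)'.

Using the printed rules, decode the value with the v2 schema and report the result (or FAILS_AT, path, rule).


in Shipment below, arrows point writer -> reader
decoding the Shipment value with the v2 reader:
  severity := null (not supplied -> null)
  contact.avatar := 0xBEEF (from writer checksum)
  contact.city := "kappa"
  contact.factor := null (not supplied -> null)
  contact.latitude := 1.5
  attempts := 3
  title := "alpha"
  => decoded: {"severity": null, "contact": {"avatar": 0xBEEF, "city": "kappa", "factor": null, "latitude": 1.5}, "attempts": 3, "title": "alpha"}
the rest of the Shipment diff is inert for this question:
  enum State (field severity in record Shipment): symbol BOT added -> matters for Shipment compatibility verdicts, not for this value's decode
  field attempts in record Shipment: optional changed to required -> matters for Shipment compatibility verdicts, not for this value's decode

decoded: {"severity": null, "contact": {"avatar": 0xBEEF, "city": "kappa", "factor": null, "latitude": 1.5}, "attempts": 3, "title": "alpha"}


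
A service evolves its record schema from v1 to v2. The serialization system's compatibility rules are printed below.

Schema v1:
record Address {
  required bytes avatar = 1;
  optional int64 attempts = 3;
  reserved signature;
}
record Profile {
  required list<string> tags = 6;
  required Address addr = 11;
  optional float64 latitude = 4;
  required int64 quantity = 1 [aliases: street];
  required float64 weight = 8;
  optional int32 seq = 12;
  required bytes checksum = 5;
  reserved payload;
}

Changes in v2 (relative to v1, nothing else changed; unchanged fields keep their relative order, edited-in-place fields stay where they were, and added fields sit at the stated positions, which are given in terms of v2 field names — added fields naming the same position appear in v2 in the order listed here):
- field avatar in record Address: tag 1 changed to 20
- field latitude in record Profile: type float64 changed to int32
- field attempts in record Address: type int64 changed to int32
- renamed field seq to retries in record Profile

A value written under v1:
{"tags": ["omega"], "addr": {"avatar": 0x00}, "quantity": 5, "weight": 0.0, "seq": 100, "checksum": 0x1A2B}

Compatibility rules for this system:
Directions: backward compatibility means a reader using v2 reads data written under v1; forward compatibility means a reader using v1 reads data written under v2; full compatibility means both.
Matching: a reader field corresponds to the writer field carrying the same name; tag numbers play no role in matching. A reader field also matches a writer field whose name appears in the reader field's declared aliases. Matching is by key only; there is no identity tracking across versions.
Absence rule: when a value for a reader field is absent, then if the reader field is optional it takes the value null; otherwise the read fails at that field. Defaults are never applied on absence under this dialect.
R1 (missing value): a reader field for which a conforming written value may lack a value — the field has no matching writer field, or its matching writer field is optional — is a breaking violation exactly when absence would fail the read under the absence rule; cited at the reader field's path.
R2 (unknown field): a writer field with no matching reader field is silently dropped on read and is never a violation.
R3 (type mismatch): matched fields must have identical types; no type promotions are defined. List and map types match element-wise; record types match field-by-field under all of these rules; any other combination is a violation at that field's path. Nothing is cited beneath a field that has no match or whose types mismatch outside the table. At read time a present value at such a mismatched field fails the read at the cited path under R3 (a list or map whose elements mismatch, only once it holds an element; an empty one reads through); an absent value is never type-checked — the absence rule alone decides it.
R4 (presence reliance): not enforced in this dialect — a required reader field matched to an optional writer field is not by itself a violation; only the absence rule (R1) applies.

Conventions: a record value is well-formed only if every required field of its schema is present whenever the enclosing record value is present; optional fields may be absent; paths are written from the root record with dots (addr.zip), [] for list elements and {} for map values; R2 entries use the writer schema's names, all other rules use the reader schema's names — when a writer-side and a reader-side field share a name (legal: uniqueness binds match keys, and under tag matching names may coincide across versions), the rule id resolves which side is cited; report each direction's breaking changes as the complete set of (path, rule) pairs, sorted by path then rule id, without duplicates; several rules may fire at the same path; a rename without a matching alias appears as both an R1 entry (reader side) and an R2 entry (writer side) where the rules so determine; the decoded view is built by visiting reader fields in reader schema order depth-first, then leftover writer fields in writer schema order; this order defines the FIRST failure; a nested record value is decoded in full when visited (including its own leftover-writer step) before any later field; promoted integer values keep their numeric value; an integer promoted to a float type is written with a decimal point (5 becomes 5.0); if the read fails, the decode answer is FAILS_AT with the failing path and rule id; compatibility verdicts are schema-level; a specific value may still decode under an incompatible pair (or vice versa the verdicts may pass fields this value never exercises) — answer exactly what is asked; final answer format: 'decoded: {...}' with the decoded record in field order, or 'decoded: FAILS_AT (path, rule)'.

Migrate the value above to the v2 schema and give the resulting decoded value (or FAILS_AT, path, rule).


decoded: {"tags": ["omega"], "addr": {"avatar": 0x00, "attempts": null}, "latitude": null, "quantity": 5, "weight": 0.0, "retries": null, "checksum": 0x1A2B}

the writer's type comes first in each Profile pair
decode walk for Profile under reader schema v2:
  tags := ["omega"]
  addr.avatar := 0x00
  addr.attempts := null (absent, optional -> null)
  latitude := null (absent, optional -> null)
  quantity := 5
  weight := 0.0
  retries := null (absent, optional -> null)
  checksum := 0x1A2B
  writer seq: unknown -> dropped
  => decoded: {"tags": ["omega"], "addr": {"avatar": 0x00, "attempts": null}, "latitude": null, "quantity": 5, "weight": 0.0, "retries": null, "checksum": 0x1A2B}
remaining Profile differences; none change what is asked:
  field avatar in record Address: tag 1 changed to 20 -> triggers nothing under the printed rules; the Profile answer is the same either way
  field latitude in record Profile: type float64 changed to int32 -> matters for Profile compatibility verdicts, not for this value's decode
  field attempts in record Address: type int64 changed to int32 -> matters for Profile compatibility verdicts, not for this value's decode
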